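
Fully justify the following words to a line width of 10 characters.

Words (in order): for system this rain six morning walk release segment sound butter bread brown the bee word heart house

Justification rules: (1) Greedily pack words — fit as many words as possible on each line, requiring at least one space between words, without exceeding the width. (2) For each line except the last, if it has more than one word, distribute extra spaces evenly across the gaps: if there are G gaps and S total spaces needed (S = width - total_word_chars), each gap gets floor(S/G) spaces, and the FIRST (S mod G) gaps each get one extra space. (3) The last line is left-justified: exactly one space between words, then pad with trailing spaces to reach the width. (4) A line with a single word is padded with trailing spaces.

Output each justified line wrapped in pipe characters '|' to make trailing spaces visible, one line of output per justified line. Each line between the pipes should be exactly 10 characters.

Answer: |for system|
|this  rain|
|six       |
|morning   |
|walk      |
|release   |
|segment   |
|sound     |
|butter    |
|bread     |
|brown  the|
|bee   word|
|heart     |
|house     |

Derivation:
Line 1: ['for', 'system'] (min_width=10, slack=0)
Line 2: ['this', 'rain'] (min_width=9, slack=1)
Line 3: ['six'] (min_width=3, slack=7)
Line 4: ['morning'] (min_width=7, slack=3)
Line 5: ['walk'] (min_width=4, slack=6)
Line 6: ['release'] (min_width=7, slack=3)
Line 7: ['segment'] (min_width=7, slack=3)
Line 8: ['sound'] (min_width=5, slack=5)
Line 9: ['butter'] (min_width=6, slack=4)
Line 10: ['bread'] (min_width=5, slack=5)
Line 11: ['brown', 'the'] (min_width=9, slack=1)
Line 12: ['bee', 'word'] (min_width=8, slack=2)
Line 13: ['heart'] (min_width=5, slack=5)
Line 14: ['house'] (min_width=5, slack=5)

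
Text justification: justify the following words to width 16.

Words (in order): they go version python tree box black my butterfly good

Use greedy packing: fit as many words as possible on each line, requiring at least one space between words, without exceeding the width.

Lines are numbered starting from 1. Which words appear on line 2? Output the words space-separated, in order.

Answer: python tree box

Derivation:
Line 1: ['they', 'go', 'version'] (min_width=15, slack=1)
Line 2: ['python', 'tree', 'box'] (min_width=15, slack=1)
Line 3: ['black', 'my'] (min_width=8, slack=8)
Line 4: ['butterfly', 'good'] (min_width=14, slack=2)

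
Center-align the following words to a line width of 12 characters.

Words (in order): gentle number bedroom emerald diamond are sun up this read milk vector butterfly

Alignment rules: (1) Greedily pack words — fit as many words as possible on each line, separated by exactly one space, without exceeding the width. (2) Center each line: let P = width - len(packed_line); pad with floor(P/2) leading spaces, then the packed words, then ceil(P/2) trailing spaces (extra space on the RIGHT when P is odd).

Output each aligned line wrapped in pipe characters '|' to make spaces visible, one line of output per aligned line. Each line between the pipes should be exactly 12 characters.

Line 1: ['gentle'] (min_width=6, slack=6)
Line 2: ['number'] (min_width=6, slack=6)
Line 3: ['bedroom'] (min_width=7, slack=5)
Line 4: ['emerald'] (min_width=7, slack=5)
Line 5: ['diamond', 'are'] (min_width=11, slack=1)
Line 6: ['sun', 'up', 'this'] (min_width=11, slack=1)
Line 7: ['read', 'milk'] (min_width=9, slack=3)
Line 8: ['vector'] (min_width=6, slack=6)
Line 9: ['butterfly'] (min_width=9, slack=3)

Answer: |   gentle   |
|   number   |
|  bedroom   |
|  emerald   |
|diamond are |
|sun up this |
| read milk  |
|   vector   |
| butterfly  |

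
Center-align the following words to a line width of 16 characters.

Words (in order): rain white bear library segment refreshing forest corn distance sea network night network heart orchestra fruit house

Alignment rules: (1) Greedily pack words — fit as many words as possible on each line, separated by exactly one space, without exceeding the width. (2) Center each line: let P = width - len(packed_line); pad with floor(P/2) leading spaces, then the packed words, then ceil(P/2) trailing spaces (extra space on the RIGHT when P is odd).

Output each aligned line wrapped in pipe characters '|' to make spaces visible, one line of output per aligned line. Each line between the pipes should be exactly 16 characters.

Answer: |rain white bear |
|library segment |
|   refreshing   |
|  forest corn   |
|  distance sea  |
| network night  |
| network heart  |
|orchestra fruit |
|     house      |

Derivation:
Line 1: ['rain', 'white', 'bear'] (min_width=15, slack=1)
Line 2: ['library', 'segment'] (min_width=15, slack=1)
Line 3: ['refreshing'] (min_width=10, slack=6)
Line 4: ['forest', 'corn'] (min_width=11, slack=5)
Line 5: ['distance', 'sea'] (min_width=12, slack=4)
Line 6: ['network', 'night'] (min_width=13, slack=3)
Line 7: ['network', 'heart'] (min_width=13, slack=3)
Line 8: ['orchestra', 'fruit'] (min_width=15, slack=1)
Line 9: ['house'] (min_width=5, slack=11)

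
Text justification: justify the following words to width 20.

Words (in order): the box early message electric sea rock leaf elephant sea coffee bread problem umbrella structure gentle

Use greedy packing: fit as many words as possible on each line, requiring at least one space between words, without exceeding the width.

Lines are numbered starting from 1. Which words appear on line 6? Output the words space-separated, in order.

Answer: structure gentle

Derivation:
Line 1: ['the', 'box', 'early'] (min_width=13, slack=7)
Line 2: ['message', 'electric', 'sea'] (min_width=20, slack=0)
Line 3: ['rock', 'leaf', 'elephant'] (min_width=18, slack=2)
Line 4: ['sea', 'coffee', 'bread'] (min_width=16, slack=4)
Line 5: ['problem', 'umbrella'] (min_width=16, slack=4)
Line 6: ['structure', 'gentle'] (min_width=16, slack=4)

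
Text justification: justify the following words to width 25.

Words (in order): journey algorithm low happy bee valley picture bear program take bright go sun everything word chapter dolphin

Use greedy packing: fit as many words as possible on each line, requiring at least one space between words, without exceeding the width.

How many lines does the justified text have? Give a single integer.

Answer: 5

Derivation:
Line 1: ['journey', 'algorithm', 'low'] (min_width=21, slack=4)
Line 2: ['happy', 'bee', 'valley', 'picture'] (min_width=24, slack=1)
Line 3: ['bear', 'program', 'take', 'bright'] (min_width=24, slack=1)
Line 4: ['go', 'sun', 'everything', 'word'] (min_width=22, slack=3)
Line 5: ['chapter', 'dolphin'] (min_width=15, slack=10)
Total lines: 5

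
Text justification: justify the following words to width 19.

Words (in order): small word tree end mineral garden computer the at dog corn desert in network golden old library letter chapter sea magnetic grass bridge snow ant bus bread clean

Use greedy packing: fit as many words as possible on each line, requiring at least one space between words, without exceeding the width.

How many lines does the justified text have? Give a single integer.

Line 1: ['small', 'word', 'tree', 'end'] (min_width=19, slack=0)
Line 2: ['mineral', 'garden'] (min_width=14, slack=5)
Line 3: ['computer', 'the', 'at', 'dog'] (min_width=19, slack=0)
Line 4: ['corn', 'desert', 'in'] (min_width=14, slack=5)
Line 5: ['network', 'golden', 'old'] (min_width=18, slack=1)
Line 6: ['library', 'letter'] (min_width=14, slack=5)
Line 7: ['chapter', 'sea'] (min_width=11, slack=8)
Line 8: ['magnetic', 'grass'] (min_width=14, slack=5)
Line 9: ['bridge', 'snow', 'ant', 'bus'] (min_width=19, slack=0)
Line 10: ['bread', 'clean'] (min_width=11, slack=8)
Total lines: 10

Answer: 10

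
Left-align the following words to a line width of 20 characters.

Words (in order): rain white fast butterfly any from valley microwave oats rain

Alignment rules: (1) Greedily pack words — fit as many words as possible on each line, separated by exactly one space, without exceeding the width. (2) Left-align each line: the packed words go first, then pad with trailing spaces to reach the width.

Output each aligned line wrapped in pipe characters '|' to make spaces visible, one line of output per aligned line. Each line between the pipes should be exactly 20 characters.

Answer: |rain white fast     |
|butterfly any from  |
|valley microwave    |
|oats rain           |

Derivation:
Line 1: ['rain', 'white', 'fast'] (min_width=15, slack=5)
Line 2: ['butterfly', 'any', 'from'] (min_width=18, slack=2)
Line 3: ['valley', 'microwave'] (min_width=16, slack=4)
Line 4: ['oats', 'rain'] (min_width=9, slack=11)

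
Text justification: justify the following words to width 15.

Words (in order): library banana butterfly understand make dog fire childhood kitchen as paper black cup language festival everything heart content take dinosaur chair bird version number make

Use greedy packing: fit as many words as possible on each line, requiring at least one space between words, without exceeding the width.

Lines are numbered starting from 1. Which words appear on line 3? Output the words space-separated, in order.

Answer: understand make

Derivation:
Line 1: ['library', 'banana'] (min_width=14, slack=1)
Line 2: ['butterfly'] (min_width=9, slack=6)
Line 3: ['understand', 'make'] (min_width=15, slack=0)
Line 4: ['dog', 'fire'] (min_width=8, slack=7)
Line 5: ['childhood'] (min_width=9, slack=6)
Line 6: ['kitchen', 'as'] (min_width=10, slack=5)
Line 7: ['paper', 'black', 'cup'] (min_width=15, slack=0)
Line 8: ['language'] (min_width=8, slack=7)
Line 9: ['festival'] (min_width=8, slack=7)
Line 10: ['everything'] (min_width=10, slack=5)
Line 11: ['heart', 'content'] (min_width=13, slack=2)
Line 12: ['take', 'dinosaur'] (min_width=13, slack=2)
Line 13: ['chair', 'bird'] (min_width=10, slack=5)
Line 14: ['version', 'number'] (min_width=14, slack=1)
Line 15: ['make'] (min_width=4, slack=11)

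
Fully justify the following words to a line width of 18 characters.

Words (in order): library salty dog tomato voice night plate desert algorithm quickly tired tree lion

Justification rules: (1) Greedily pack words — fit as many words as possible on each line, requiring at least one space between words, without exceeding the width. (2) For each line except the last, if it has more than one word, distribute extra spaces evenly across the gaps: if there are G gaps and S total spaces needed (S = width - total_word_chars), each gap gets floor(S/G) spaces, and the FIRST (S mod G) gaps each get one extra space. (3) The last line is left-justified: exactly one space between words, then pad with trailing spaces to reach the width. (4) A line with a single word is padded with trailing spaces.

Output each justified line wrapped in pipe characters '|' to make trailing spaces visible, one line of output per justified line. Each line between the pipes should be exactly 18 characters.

Line 1: ['library', 'salty', 'dog'] (min_width=17, slack=1)
Line 2: ['tomato', 'voice', 'night'] (min_width=18, slack=0)
Line 3: ['plate', 'desert'] (min_width=12, slack=6)
Line 4: ['algorithm', 'quickly'] (min_width=17, slack=1)
Line 5: ['tired', 'tree', 'lion'] (min_width=15, slack=3)

Answer: |library  salty dog|
|tomato voice night|
|plate       desert|
|algorithm  quickly|
|tired tree lion   |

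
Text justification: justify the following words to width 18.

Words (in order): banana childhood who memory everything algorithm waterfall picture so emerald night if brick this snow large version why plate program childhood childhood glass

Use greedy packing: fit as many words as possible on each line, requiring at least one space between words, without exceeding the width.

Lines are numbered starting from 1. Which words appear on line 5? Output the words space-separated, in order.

Line 1: ['banana', 'childhood'] (min_width=16, slack=2)
Line 2: ['who', 'memory'] (min_width=10, slack=8)
Line 3: ['everything'] (min_width=10, slack=8)
Line 4: ['algorithm'] (min_width=9, slack=9)
Line 5: ['waterfall', 'picture'] (min_width=17, slack=1)
Line 6: ['so', 'emerald', 'night'] (min_width=16, slack=2)
Line 7: ['if', 'brick', 'this', 'snow'] (min_width=18, slack=0)
Line 8: ['large', 'version', 'why'] (min_width=17, slack=1)
Line 9: ['plate', 'program'] (min_width=13, slack=5)
Line 10: ['childhood'] (min_width=9, slack=9)
Line 11: ['childhood', 'glass'] (min_width=15, slack=3)

Answer: waterfall picture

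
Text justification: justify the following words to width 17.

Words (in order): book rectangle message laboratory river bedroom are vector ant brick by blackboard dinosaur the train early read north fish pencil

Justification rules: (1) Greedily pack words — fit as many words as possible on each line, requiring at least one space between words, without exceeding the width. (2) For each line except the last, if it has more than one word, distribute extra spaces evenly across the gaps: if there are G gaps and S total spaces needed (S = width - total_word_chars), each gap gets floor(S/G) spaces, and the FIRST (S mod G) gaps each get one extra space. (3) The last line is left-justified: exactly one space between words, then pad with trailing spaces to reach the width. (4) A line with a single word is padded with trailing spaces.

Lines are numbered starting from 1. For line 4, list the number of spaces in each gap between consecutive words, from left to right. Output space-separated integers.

Answer: 7

Derivation:
Line 1: ['book', 'rectangle'] (min_width=14, slack=3)
Line 2: ['message'] (min_width=7, slack=10)
Line 3: ['laboratory', 'river'] (min_width=16, slack=1)
Line 4: ['bedroom', 'are'] (min_width=11, slack=6)
Line 5: ['vector', 'ant', 'brick'] (min_width=16, slack=1)
Line 6: ['by', 'blackboard'] (min_width=13, slack=4)
Line 7: ['dinosaur', 'the'] (min_width=12, slack=5)
Line 8: ['train', 'early', 'read'] (min_width=16, slack=1)
Line 9: ['north', 'fish', 'pencil'] (min_width=17, slack=0)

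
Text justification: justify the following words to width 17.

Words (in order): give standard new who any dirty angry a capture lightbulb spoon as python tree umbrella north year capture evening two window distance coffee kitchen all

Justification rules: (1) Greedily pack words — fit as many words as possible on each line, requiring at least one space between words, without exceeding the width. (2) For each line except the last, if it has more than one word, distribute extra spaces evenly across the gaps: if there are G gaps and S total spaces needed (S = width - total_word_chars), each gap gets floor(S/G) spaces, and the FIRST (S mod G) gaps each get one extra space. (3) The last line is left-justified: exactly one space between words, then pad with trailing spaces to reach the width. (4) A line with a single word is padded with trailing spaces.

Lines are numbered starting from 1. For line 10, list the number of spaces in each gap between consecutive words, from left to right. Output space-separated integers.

Line 1: ['give', 'standard', 'new'] (min_width=17, slack=0)
Line 2: ['who', 'any', 'dirty'] (min_width=13, slack=4)
Line 3: ['angry', 'a', 'capture'] (min_width=15, slack=2)
Line 4: ['lightbulb', 'spoon'] (min_width=15, slack=2)
Line 5: ['as', 'python', 'tree'] (min_width=14, slack=3)
Line 6: ['umbrella', 'north'] (min_width=14, slack=3)
Line 7: ['year', 'capture'] (min_width=12, slack=5)
Line 8: ['evening', 'two'] (min_width=11, slack=6)
Line 9: ['window', 'distance'] (min_width=15, slack=2)
Line 10: ['coffee', 'kitchen'] (min_width=14, slack=3)
Line 11: ['all'] (min_width=3, slack=14)

Answer: 4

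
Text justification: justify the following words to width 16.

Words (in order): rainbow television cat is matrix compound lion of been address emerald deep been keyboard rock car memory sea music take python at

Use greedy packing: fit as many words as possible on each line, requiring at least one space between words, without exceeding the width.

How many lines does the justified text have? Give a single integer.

Line 1: ['rainbow'] (min_width=7, slack=9)
Line 2: ['television', 'cat'] (min_width=14, slack=2)
Line 3: ['is', 'matrix'] (min_width=9, slack=7)
Line 4: ['compound', 'lion', 'of'] (min_width=16, slack=0)
Line 5: ['been', 'address'] (min_width=12, slack=4)
Line 6: ['emerald', 'deep'] (min_width=12, slack=4)
Line 7: ['been', 'keyboard'] (min_width=13, slack=3)
Line 8: ['rock', 'car', 'memory'] (min_width=15, slack=1)
Line 9: ['sea', 'music', 'take'] (min_width=14, slack=2)
Line 10: ['python', 'at'] (min_width=9, slack=7)
Total lines: 10

Answer: 10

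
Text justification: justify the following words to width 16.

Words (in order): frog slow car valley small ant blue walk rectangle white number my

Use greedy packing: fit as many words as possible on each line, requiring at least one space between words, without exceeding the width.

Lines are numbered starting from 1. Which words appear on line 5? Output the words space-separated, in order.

Line 1: ['frog', 'slow', 'car'] (min_width=13, slack=3)
Line 2: ['valley', 'small', 'ant'] (min_width=16, slack=0)
Line 3: ['blue', 'walk'] (min_width=9, slack=7)
Line 4: ['rectangle', 'white'] (min_width=15, slack=1)
Line 5: ['number', 'my'] (min_width=9, slack=7)

Answer: number my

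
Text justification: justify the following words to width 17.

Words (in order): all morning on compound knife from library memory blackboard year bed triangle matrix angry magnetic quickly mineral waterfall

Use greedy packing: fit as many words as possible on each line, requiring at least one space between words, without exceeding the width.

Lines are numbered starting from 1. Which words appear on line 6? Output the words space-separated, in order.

Line 1: ['all', 'morning', 'on'] (min_width=14, slack=3)
Line 2: ['compound', 'knife'] (min_width=14, slack=3)
Line 3: ['from', 'library'] (min_width=12, slack=5)
Line 4: ['memory', 'blackboard'] (min_width=17, slack=0)
Line 5: ['year', 'bed', 'triangle'] (min_width=17, slack=0)
Line 6: ['matrix', 'angry'] (min_width=12, slack=5)
Line 7: ['magnetic', 'quickly'] (min_width=16, slack=1)
Line 8: ['mineral', 'waterfall'] (min_width=17, slack=0)

Answer: matrix angry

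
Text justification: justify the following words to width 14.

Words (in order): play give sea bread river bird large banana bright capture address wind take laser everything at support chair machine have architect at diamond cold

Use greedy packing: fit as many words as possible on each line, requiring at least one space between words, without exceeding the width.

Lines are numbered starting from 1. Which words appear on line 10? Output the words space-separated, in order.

Answer: machine have

Derivation:
Line 1: ['play', 'give', 'sea'] (min_width=13, slack=1)
Line 2: ['bread', 'river'] (min_width=11, slack=3)
Line 3: ['bird', 'large'] (min_width=10, slack=4)
Line 4: ['banana', 'bright'] (min_width=13, slack=1)
Line 5: ['capture'] (min_width=7, slack=7)
Line 6: ['address', 'wind'] (min_width=12, slack=2)
Line 7: ['take', 'laser'] (min_width=10, slack=4)
Line 8: ['everything', 'at'] (min_width=13, slack=1)
Line 9: ['support', 'chair'] (min_width=13, slack=1)
Line 10: ['machine', 'have'] (min_width=12, slack=2)
Line 11: ['architect', 'at'] (min_width=12, slack=2)
Line 12: ['diamond', 'cold'] (min_width=12, slack=2)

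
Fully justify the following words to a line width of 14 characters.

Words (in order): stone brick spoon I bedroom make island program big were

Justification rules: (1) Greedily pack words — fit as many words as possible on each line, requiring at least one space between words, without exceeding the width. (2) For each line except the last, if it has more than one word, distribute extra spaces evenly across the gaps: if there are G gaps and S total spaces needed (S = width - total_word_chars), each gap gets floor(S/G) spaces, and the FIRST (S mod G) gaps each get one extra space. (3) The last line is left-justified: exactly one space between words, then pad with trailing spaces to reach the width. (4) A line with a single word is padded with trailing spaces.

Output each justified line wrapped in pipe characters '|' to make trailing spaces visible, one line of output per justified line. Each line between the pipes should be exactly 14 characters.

Line 1: ['stone', 'brick'] (min_width=11, slack=3)
Line 2: ['spoon', 'I'] (min_width=7, slack=7)
Line 3: ['bedroom', 'make'] (min_width=12, slack=2)
Line 4: ['island', 'program'] (min_width=14, slack=0)
Line 5: ['big', 'were'] (min_width=8, slack=6)

Answer: |stone    brick|
|spoon        I|
|bedroom   make|
|island program|
|big were      |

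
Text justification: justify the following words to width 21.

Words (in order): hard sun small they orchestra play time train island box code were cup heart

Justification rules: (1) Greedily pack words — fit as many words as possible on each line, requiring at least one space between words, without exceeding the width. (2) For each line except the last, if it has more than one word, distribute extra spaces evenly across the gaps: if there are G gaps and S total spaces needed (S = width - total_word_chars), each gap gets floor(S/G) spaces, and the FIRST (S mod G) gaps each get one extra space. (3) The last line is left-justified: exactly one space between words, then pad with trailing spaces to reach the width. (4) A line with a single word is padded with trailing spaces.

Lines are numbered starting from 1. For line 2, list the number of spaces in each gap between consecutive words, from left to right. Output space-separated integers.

Line 1: ['hard', 'sun', 'small', 'they'] (min_width=19, slack=2)
Line 2: ['orchestra', 'play', 'time'] (min_width=19, slack=2)
Line 3: ['train', 'island', 'box', 'code'] (min_width=21, slack=0)
Line 4: ['were', 'cup', 'heart'] (min_width=14, slack=7)

Answer: 2 2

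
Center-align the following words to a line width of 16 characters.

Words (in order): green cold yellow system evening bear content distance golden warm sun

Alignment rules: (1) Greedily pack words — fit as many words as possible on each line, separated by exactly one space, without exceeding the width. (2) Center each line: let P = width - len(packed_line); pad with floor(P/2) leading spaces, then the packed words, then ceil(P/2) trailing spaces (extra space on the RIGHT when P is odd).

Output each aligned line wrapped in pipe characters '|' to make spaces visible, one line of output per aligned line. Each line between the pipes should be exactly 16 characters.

Line 1: ['green', 'cold'] (min_width=10, slack=6)
Line 2: ['yellow', 'system'] (min_width=13, slack=3)
Line 3: ['evening', 'bear'] (min_width=12, slack=4)
Line 4: ['content', 'distance'] (min_width=16, slack=0)
Line 5: ['golden', 'warm', 'sun'] (min_width=15, slack=1)

Answer: |   green cold   |
| yellow system  |
|  evening bear  |
|content distance|
|golden warm sun |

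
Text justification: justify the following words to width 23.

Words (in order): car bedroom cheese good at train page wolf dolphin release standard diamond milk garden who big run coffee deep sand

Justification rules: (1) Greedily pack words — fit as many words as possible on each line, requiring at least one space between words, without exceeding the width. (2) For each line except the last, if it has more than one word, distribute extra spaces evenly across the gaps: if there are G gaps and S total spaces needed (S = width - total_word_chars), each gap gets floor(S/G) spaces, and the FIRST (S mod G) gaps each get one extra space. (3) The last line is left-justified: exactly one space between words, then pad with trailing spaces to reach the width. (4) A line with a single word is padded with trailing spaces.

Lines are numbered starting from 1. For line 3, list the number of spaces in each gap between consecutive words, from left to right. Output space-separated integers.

Line 1: ['car', 'bedroom', 'cheese', 'good'] (min_width=23, slack=0)
Line 2: ['at', 'train', 'page', 'wolf'] (min_width=18, slack=5)
Line 3: ['dolphin', 'release'] (min_width=15, slack=8)
Line 4: ['standard', 'diamond', 'milk'] (min_width=21, slack=2)
Line 5: ['garden', 'who', 'big', 'run'] (min_width=18, slack=5)
Line 6: ['coffee', 'deep', 'sand'] (min_width=16, slack=7)

Answer: 9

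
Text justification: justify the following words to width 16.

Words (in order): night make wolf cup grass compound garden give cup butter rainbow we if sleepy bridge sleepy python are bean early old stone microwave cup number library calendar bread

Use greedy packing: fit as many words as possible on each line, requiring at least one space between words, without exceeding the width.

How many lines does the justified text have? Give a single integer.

Line 1: ['night', 'make', 'wolf'] (min_width=15, slack=1)
Line 2: ['cup', 'grass'] (min_width=9, slack=7)
Line 3: ['compound', 'garden'] (min_width=15, slack=1)
Line 4: ['give', 'cup', 'butter'] (min_width=15, slack=1)
Line 5: ['rainbow', 'we', 'if'] (min_width=13, slack=3)
Line 6: ['sleepy', 'bridge'] (min_width=13, slack=3)
Line 7: ['sleepy', 'python'] (min_width=13, slack=3)
Line 8: ['are', 'bean', 'early'] (min_width=14, slack=2)
Line 9: ['old', 'stone'] (min_width=9, slack=7)
Line 10: ['microwave', 'cup'] (min_width=13, slack=3)
Line 11: ['number', 'library'] (min_width=14, slack=2)
Line 12: ['calendar', 'bread'] (min_width=14, slack=2)
Total lines: 12

Answer: 12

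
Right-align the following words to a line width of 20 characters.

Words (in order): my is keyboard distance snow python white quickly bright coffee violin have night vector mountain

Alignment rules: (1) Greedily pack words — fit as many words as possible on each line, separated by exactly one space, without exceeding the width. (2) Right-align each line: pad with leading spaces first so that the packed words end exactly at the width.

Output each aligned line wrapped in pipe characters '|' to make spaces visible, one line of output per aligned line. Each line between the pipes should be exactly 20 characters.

Line 1: ['my', 'is', 'keyboard'] (min_width=14, slack=6)
Line 2: ['distance', 'snow', 'python'] (min_width=20, slack=0)
Line 3: ['white', 'quickly', 'bright'] (min_width=20, slack=0)
Line 4: ['coffee', 'violin', 'have'] (min_width=18, slack=2)
Line 5: ['night', 'vector'] (min_width=12, slack=8)
Line 6: ['mountain'] (min_width=8, slack=12)

Answer: |      my is keyboard|
|distance snow python|
|white quickly bright|
|  coffee violin have|
|        night vector|
|            mountain|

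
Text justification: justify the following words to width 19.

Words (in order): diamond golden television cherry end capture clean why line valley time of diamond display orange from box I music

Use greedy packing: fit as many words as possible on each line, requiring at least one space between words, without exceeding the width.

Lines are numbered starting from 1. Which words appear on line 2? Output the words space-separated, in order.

Answer: television cherry

Derivation:
Line 1: ['diamond', 'golden'] (min_width=14, slack=5)
Line 2: ['television', 'cherry'] (min_width=17, slack=2)
Line 3: ['end', 'capture', 'clean'] (min_width=17, slack=2)
Line 4: ['why', 'line', 'valley'] (min_width=15, slack=4)
Line 5: ['time', 'of', 'diamond'] (min_width=15, slack=4)
Line 6: ['display', 'orange', 'from'] (min_width=19, slack=0)
Line 7: ['box', 'I', 'music'] (min_width=11, slack=8)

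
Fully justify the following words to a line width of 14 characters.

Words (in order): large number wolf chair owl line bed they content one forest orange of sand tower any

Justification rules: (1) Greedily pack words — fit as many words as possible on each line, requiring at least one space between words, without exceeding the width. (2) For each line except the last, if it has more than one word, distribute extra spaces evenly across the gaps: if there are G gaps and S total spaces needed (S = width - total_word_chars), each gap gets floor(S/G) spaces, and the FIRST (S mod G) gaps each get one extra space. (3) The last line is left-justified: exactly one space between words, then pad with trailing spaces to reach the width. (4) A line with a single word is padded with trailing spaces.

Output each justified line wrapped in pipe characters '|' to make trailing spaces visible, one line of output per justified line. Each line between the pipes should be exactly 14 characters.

Line 1: ['large', 'number'] (min_width=12, slack=2)
Line 2: ['wolf', 'chair', 'owl'] (min_width=14, slack=0)
Line 3: ['line', 'bed', 'they'] (min_width=13, slack=1)
Line 4: ['content', 'one'] (min_width=11, slack=3)
Line 5: ['forest', 'orange'] (min_width=13, slack=1)
Line 6: ['of', 'sand', 'tower'] (min_width=13, slack=1)
Line 7: ['any'] (min_width=3, slack=11)

Answer: |large   number|
|wolf chair owl|
|line  bed they|
|content    one|
|forest  orange|
|of  sand tower|
|any           |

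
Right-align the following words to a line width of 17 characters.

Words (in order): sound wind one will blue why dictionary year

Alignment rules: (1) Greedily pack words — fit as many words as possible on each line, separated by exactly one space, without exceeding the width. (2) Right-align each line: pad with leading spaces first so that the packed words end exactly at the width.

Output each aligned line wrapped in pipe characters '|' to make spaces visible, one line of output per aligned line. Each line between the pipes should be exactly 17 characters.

Line 1: ['sound', 'wind', 'one'] (min_width=14, slack=3)
Line 2: ['will', 'blue', 'why'] (min_width=13, slack=4)
Line 3: ['dictionary', 'year'] (min_width=15, slack=2)

Answer: |   sound wind one|
|    will blue why|
|  dictionary year|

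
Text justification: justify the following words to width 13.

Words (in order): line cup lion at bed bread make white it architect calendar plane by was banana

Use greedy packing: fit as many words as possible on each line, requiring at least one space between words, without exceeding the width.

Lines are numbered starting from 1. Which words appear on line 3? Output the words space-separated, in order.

Line 1: ['line', 'cup', 'lion'] (min_width=13, slack=0)
Line 2: ['at', 'bed', 'bread'] (min_width=12, slack=1)
Line 3: ['make', 'white', 'it'] (min_width=13, slack=0)
Line 4: ['architect'] (min_width=9, slack=4)
Line 5: ['calendar'] (min_width=8, slack=5)
Line 6: ['plane', 'by', 'was'] (min_width=12, slack=1)
Line 7: ['banana'] (min_width=6, slack=7)

Answer: make white it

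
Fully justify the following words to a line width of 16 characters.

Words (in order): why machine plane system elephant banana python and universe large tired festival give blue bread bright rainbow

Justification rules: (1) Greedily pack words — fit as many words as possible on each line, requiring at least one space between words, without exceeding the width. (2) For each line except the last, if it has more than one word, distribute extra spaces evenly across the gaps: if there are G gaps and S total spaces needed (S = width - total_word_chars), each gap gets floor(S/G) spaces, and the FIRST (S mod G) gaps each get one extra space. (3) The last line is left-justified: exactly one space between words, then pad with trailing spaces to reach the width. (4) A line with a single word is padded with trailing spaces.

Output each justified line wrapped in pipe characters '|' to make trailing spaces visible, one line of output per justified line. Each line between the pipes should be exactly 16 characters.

Answer: |why      machine|
|plane     system|
|elephant  banana|
|python       and|
|universe   large|
|tired   festival|
|give  blue bread|
|bright rainbow  |

Derivation:
Line 1: ['why', 'machine'] (min_width=11, slack=5)
Line 2: ['plane', 'system'] (min_width=12, slack=4)
Line 3: ['elephant', 'banana'] (min_width=15, slack=1)
Line 4: ['python', 'and'] (min_width=10, slack=6)
Line 5: ['universe', 'large'] (min_width=14, slack=2)
Line 6: ['tired', 'festival'] (min_width=14, slack=2)
Line 7: ['give', 'blue', 'bread'] (min_width=15, slack=1)
Line 8: ['bright', 'rainbow'] (min_width=14, slack=2)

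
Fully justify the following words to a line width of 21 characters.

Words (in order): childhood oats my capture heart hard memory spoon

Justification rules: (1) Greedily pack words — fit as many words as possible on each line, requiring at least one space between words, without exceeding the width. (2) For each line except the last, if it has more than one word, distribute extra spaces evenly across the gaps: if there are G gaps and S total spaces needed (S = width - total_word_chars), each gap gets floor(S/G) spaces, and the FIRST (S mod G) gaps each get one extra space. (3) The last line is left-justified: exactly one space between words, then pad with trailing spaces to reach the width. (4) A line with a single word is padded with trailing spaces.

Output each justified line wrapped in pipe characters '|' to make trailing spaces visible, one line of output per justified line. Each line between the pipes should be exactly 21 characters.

Answer: |childhood   oats   my|
|capture   heart  hard|
|memory spoon         |

Derivation:
Line 1: ['childhood', 'oats', 'my'] (min_width=17, slack=4)
Line 2: ['capture', 'heart', 'hard'] (min_width=18, slack=3)
Line 3: ['memory', 'spoon'] (min_width=12, slack=9)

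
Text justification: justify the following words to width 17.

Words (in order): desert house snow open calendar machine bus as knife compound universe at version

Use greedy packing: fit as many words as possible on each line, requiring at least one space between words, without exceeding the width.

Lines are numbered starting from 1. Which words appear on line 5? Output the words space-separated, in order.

Answer: universe at

Derivation:
Line 1: ['desert', 'house', 'snow'] (min_width=17, slack=0)
Line 2: ['open', 'calendar'] (min_width=13, slack=4)
Line 3: ['machine', 'bus', 'as'] (min_width=14, slack=3)
Line 4: ['knife', 'compound'] (min_width=14, slack=3)
Line 5: ['universe', 'at'] (min_width=11, slack=6)
Line 6: ['version'] (min_width=7, slack=10)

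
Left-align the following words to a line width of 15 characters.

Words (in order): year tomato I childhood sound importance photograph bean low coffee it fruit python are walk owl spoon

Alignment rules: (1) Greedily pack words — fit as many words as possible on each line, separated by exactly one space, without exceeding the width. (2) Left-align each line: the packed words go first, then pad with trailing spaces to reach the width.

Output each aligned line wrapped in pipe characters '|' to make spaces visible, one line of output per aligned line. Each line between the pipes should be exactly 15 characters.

Line 1: ['year', 'tomato', 'I'] (min_width=13, slack=2)
Line 2: ['childhood', 'sound'] (min_width=15, slack=0)
Line 3: ['importance'] (min_width=10, slack=5)
Line 4: ['photograph', 'bean'] (min_width=15, slack=0)
Line 5: ['low', 'coffee', 'it'] (min_width=13, slack=2)
Line 6: ['fruit', 'python'] (min_width=12, slack=3)
Line 7: ['are', 'walk', 'owl'] (min_width=12, slack=3)
Line 8: ['spoon'] (min_width=5, slack=10)

Answer: |year tomato I  |
|childhood sound|
|importance     |
|photograph bean|
|low coffee it  |
|fruit python   |
|are walk owl   |
|spoon          |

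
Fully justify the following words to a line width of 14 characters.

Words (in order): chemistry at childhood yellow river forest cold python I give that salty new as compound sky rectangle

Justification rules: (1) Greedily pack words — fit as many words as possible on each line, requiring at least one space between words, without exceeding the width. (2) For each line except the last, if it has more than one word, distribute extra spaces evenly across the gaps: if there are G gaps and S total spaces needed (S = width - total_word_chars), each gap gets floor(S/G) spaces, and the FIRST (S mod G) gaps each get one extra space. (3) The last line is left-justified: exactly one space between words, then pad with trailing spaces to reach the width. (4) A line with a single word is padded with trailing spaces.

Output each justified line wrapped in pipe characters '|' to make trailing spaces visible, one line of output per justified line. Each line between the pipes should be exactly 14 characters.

Answer: |chemistry   at|
|childhood     |
|yellow   river|
|forest    cold|
|python  I give|
|that salty new|
|as    compound|
|sky rectangle |

Derivation:
Line 1: ['chemistry', 'at'] (min_width=12, slack=2)
Line 2: ['childhood'] (min_width=9, slack=5)
Line 3: ['yellow', 'river'] (min_width=12, slack=2)
Line 4: ['forest', 'cold'] (min_width=11, slack=3)
Line 5: ['python', 'I', 'give'] (min_width=13, slack=1)
Line 6: ['that', 'salty', 'new'] (min_width=14, slack=0)
Line 7: ['as', 'compound'] (min_width=11, slack=3)
Line 8: ['sky', 'rectangle'] (min_width=13, slack=1)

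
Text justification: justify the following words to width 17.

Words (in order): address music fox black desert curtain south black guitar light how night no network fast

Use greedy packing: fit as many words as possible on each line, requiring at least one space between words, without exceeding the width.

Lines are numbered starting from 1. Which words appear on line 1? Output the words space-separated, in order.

Answer: address music fox

Derivation:
Line 1: ['address', 'music', 'fox'] (min_width=17, slack=0)
Line 2: ['black', 'desert'] (min_width=12, slack=5)
Line 3: ['curtain', 'south'] (min_width=13, slack=4)
Line 4: ['black', 'guitar'] (min_width=12, slack=5)
Line 5: ['light', 'how', 'night'] (min_width=15, slack=2)
Line 6: ['no', 'network', 'fast'] (min_width=15, slack=2)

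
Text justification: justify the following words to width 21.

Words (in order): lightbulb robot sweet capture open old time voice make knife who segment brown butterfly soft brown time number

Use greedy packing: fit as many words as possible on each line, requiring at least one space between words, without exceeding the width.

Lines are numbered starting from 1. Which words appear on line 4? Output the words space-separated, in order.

Line 1: ['lightbulb', 'robot', 'sweet'] (min_width=21, slack=0)
Line 2: ['capture', 'open', 'old', 'time'] (min_width=21, slack=0)
Line 3: ['voice', 'make', 'knife', 'who'] (min_width=20, slack=1)
Line 4: ['segment', 'brown'] (min_width=13, slack=8)
Line 5: ['butterfly', 'soft', 'brown'] (min_width=20, slack=1)
Line 6: ['time', 'number'] (min_width=11, slack=10)

Answer: segment brown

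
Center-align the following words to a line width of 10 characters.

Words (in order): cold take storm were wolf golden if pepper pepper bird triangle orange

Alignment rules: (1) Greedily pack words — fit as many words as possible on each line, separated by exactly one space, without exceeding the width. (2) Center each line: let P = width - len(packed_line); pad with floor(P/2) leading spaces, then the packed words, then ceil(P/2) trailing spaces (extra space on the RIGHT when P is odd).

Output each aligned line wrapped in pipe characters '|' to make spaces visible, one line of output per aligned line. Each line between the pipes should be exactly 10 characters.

Answer: |cold take |
|storm were|
|   wolf   |
|golden if |
|  pepper  |
|  pepper  |
|   bird   |
| triangle |
|  orange  |

Derivation:
Line 1: ['cold', 'take'] (min_width=9, slack=1)
Line 2: ['storm', 'were'] (min_width=10, slack=0)
Line 3: ['wolf'] (min_width=4, slack=6)
Line 4: ['golden', 'if'] (min_width=9, slack=1)
Line 5: ['pepper'] (min_width=6, slack=4)
Line 6: ['pepper'] (min_width=6, slack=4)
Line 7: ['bird'] (min_width=4, slack=6)
Line 8: ['triangle'] (min_width=8, slack=2)
Line 9: ['orange'] (min_width=6, slack=4)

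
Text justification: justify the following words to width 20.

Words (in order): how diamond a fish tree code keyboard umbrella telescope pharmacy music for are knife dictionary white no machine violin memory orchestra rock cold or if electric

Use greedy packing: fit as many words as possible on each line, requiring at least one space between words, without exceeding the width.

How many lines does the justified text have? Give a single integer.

Answer: 9

Derivation:
Line 1: ['how', 'diamond', 'a', 'fish'] (min_width=18, slack=2)
Line 2: ['tree', 'code', 'keyboard'] (min_width=18, slack=2)
Line 3: ['umbrella', 'telescope'] (min_width=18, slack=2)
Line 4: ['pharmacy', 'music', 'for'] (min_width=18, slack=2)
Line 5: ['are', 'knife', 'dictionary'] (min_width=20, slack=0)
Line 6: ['white', 'no', 'machine'] (min_width=16, slack=4)
Line 7: ['violin', 'memory'] (min_width=13, slack=7)
Line 8: ['orchestra', 'rock', 'cold'] (min_width=19, slack=1)
Line 9: ['or', 'if', 'electric'] (min_width=14, slack=6)
Total lines: 9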